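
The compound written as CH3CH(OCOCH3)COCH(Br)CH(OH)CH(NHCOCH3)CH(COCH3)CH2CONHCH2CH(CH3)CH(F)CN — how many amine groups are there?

Working along the chain:
  CH(OCOCH3): pendant –OC(=O)CH3: an acyloxy group → ester.
  CO: –C(=O)– with carbon on both sides → ketone.
  CH(Br): halogen on an sp³ carbon → alkyl halide.
  CH(OH): –OH on an sp³ carbon → alcohol (secondary).
  CH(NHCOCH3): pendant –NHC(=O)CH3: N bonded to a carbonyl → amide (not amine).
  CH(COCH3): pendant –COCH3: carbonyl C bonded to two carbons → ketone.
  CH2CONHCH2: –C(=O)–N– linkage → amide (the N is not an amine).
  CH(F): halogen on an sp³ carbon → alkyl halide.
  CN: –C≡N: carbon triple-bonded to nitrogen → nitrile.
No segment is a amine: CH(NHCOCH3) is amide, not amine; CH2CONHCH2 is amide, not amine; CN is nitrile, not amine. → 0.

0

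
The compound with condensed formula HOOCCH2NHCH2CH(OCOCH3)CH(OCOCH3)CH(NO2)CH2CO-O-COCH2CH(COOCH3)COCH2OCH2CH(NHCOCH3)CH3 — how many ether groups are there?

Working along the chain:
  HOOC: –COOH: carbonyl C bonded to –OH and C → carboxylic acid (the –OH is not a separate alcohol).
  CH2NHCH2: C–N–C with sp³ carbons and no adjacent C=O → amine (secondary).
  CH(OCOCH3): pendant –OC(=O)CH3: an acyloxy group → ester.
  CH(OCOCH3): pendant –OC(=O)CH3: an acyloxy group → ester.
  CH(NO2): –NO2 on an sp³ carbon → nitro (the N=O is not a carbonyl).
  CH2CO-O-COCH2: two acyl groups sharing one oxygen, –C(=O)–O–C(=O)– → anhydride.
  CH(COOCH3): pendant –COOCH3: carbonyl C bonded to C and –OCH3 → ester.
  CO: –C(=O)– with carbon on both sides → ketone.
  CH2OCH2: C–O–C with sp³ carbons on both sides and no adjacent C=O → ether.
  CH(NHCOCH3): pendant –NHC(=O)CH3: N bonded to a carbonyl → amide (not amine).
Ether appears at: CH2OCH2 → 1.

1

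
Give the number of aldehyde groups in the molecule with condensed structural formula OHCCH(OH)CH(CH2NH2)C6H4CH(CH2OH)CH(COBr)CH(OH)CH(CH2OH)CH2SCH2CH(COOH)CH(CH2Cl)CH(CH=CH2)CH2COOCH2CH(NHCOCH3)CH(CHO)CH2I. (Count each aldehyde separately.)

terminal –CHO: carbonyl C bonded to H and C → aldehyde.
–OH on an sp³ carbon → alcohol (secondary).
pendant –CH2NH2: N on sp³ C, no adjacent C=O → amine.
para-disubstituted benzene ring → arene.
pendant –CH2OH on an sp³ backbone C → alcohol.
pendant –C(=O)X: carbonyl C bonded to C and halogen → acyl halide.
–OH on an sp³ carbon → alcohol (secondary).
pendant –CH2OH on an sp³ backbone C → alcohol.
C–S–C linkage → sulfide (thioether).
pendant –COOH: carbonyl C bonded to C and –OH → carboxylic acid.
pendant –CH2X: halogen on sp³ carbon → alkyl halide.
pendant –CH=CH2: C=C double bond → alkene.
–C(=O)–O–C with C on the carbonyl side → ester.
pendant –NHC(=O)CH3: N bonded to a carbonyl → amide (not amine).
pendant –CHO: carbonyl C bonded to C and H → aldehyde.
halogen on an sp³ carbon → alkyl halide.
Aldehyde appears at: OHC, CH(CHO) → 2.

2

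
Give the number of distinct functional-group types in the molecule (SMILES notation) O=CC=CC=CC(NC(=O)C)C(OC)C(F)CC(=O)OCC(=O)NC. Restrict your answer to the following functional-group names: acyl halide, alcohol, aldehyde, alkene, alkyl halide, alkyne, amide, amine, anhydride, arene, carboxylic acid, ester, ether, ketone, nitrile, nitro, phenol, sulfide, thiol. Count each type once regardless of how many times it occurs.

6

Working along the chain:
  OHC: terminal –CHO: carbonyl C bonded to H and C → aldehyde.
  CH=CH: C=C double bond → alkene.
  CH=CH: C=C double bond → alkene.
  CH(NHCOCH3): pendant –NHC(=O)CH3: N bonded to a carbonyl → amide (not amine).
  CH(OCH3): pendant –OCH3: C–O–C with sp³ C, no adjacent C=O → ether.
  CH(F): halogen on an sp³ carbon → alkyl halide.
  CH2COOCH2: –C(=O)–O–C with C on the carbonyl side → ester.
  CONHCH3: –C(=O)NHCH3: carbonyl C bonded to C and to N → amide (the N is not an amine).
Distinct types present: aldehyde, alkene, alkyl halide, amide, ester, ether.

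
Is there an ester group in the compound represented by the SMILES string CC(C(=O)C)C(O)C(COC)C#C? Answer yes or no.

no

pendant –COCH3: carbonyl C bonded to two carbons → ketone.
–OH on an sp³ carbon → alcohol (secondary).
pendant –CH2OCH3: C–O–C linkage → ether.
C≡C triple bond → alkyne.
The groups actually present are: alcohol, alkyne, ether, ketone.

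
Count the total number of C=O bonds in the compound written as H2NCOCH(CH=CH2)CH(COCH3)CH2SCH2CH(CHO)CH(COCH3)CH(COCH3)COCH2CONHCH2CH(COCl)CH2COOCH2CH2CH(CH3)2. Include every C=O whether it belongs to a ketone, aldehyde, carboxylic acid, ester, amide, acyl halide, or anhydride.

H2NCO: amide, 1 C=O (running total 1).
CH(COCH3): ketone, 1 C=O (running total 2).
CH(CHO): aldehyde, 1 C=O (running total 3).
CH(COCH3): ketone, 1 C=O (running total 4).
CH(COCH3): ketone, 1 C=O (running total 5).
CO: ketone, 1 C=O (running total 6).
CH2CONHCH2: amide, 1 C=O (running total 7).
CH(COCl): acyl halide, 1 C=O (running total 8).
CH2COOCH2: ester, 1 C=O (running total 9).

9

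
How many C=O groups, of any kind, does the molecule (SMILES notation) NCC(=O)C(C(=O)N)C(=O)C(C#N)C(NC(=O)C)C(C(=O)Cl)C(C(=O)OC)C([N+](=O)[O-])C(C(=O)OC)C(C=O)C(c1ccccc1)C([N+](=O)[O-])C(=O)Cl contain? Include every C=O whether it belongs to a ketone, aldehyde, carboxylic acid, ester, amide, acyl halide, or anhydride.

9

CO: ketone, 1 C=O (running total 1).
CH(CONH2): amide, 1 C=O (running total 2).
CO: ketone, 1 C=O (running total 3).
CH(NHCOCH3): amide, 1 C=O (running total 4).
CH(COCl): acyl halide, 1 C=O (running total 5).
CH(COOCH3): ester, 1 C=O (running total 6).
CH(COOCH3): ester, 1 C=O (running total 7).
CH(CHO): aldehyde, 1 C=O (running total 8).
COCl: acyl halide, 1 C=O (running total 9).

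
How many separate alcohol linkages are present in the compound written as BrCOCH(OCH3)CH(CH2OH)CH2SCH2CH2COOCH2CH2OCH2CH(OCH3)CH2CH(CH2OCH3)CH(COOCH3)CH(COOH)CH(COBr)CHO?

Reading the structure from left to right:
  BrCO: –C(=O)Br: carbonyl C bonded to C and to a halogen → acyl halide (not alkyl halide).
  CH(OCH3): pendant –OCH3: C–O–C with sp³ C, no adjacent C=O → ether.
  CH(CH2OH): pendant –CH2OH on an sp³ backbone C → alcohol.
  CH2SCH2: C–S–C linkage → sulfide (thioether).
  CH2COOCH2: –C(=O)–O–C with C on the carbonyl side → ester.
  CH2OCH2: C–O–C with sp³ carbons on both sides and no adjacent C=O → ether.
  CH(OCH3): pendant –OCH3: C–O–C with sp³ C, no adjacent C=O → ether.
  CH(CH2OCH3): pendant –CH2OCH3: C–O–C linkage → ether.
  CH(COOCH3): pendant –COOCH3: carbonyl C bonded to C and –OCH3 → ester.
  CH(COOH): pendant –COOH: carbonyl C bonded to C and –OH → carboxylic acid.
  CH(COBr): pendant –C(=O)X: carbonyl C bonded to C and halogen → acyl halide.
  CHO: terminal –CHO: carbonyl C bonded to H and C → aldehyde.
Alcohol appears at: CH(CH2OH) → 1.

1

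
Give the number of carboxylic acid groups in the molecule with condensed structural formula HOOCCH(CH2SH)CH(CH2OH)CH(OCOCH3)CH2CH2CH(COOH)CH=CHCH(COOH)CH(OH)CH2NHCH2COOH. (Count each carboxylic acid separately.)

4

–COOH: carbonyl C bonded to –OH and C → carboxylic acid (the –OH is not a separate alcohol).
pendant –CH2SH → thiol.
pendant –CH2OH on an sp³ backbone C → alcohol.
pendant –OC(=O)CH3: an acyloxy group → ester.
pendant –COOH: carbonyl C bonded to C and –OH → carboxylic acid.
C=C double bond → alkene.
pendant –COOH: carbonyl C bonded to C and –OH → carboxylic acid.
–OH on an sp³ carbon → alcohol (secondary).
C–N–C with sp³ carbons and no adjacent C=O → amine (secondary).
–COOH: carbonyl C bonded to –OH and C → carboxylic acid (the –OH is not a separate alcohol).
Carboxylic acid appears at: HOOC, CH(COOH), CH(COOH), COOH → 4.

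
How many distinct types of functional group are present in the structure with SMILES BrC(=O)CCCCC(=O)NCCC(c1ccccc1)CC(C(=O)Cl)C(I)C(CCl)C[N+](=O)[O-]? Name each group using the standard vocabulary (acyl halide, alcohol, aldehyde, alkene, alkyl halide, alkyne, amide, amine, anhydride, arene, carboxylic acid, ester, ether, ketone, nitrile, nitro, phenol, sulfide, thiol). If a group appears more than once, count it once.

Reading the structure from left to right:
  BrCO: –C(=O)Br: carbonyl C bonded to C and to a halogen → acyl halide (not alkyl halide).
  CH2CONHCH2: –C(=O)–N– linkage → amide (the N is not an amine).
  CH(C6H5): pendant –C6H5: benzene ring → arene.
  CH(COCl): pendant –C(=O)X: carbonyl C bonded to C and halogen → acyl halide.
  CH(I): halogen on an sp³ carbon → alkyl halide.
  CH(CH2Cl): pendant –CH2X: halogen on sp³ carbon → alkyl halide.
  CH2NO2: –NO2 on carbon → nitro group.
Distinct types present: acyl halide, alkyl halide, amide, arene, nitro.

5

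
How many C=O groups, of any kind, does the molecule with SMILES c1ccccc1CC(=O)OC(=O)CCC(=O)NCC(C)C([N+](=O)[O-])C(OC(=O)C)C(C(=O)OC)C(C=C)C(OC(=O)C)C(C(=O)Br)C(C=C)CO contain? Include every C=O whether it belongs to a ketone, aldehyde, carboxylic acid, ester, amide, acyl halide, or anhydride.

CH2CO-O-COCH2: anhydride, 2 C=O (running total 2).
CH2CONHCH2: amide, 1 C=O (running total 3).
CH(OCOCH3): ester, 1 C=O (running total 4).
CH(COOCH3): ester, 1 C=O (running total 5).
CH(OCOCH3): ester, 1 C=O (running total 6).
CH(COBr): acyl halide, 1 C=O (running total 7).

7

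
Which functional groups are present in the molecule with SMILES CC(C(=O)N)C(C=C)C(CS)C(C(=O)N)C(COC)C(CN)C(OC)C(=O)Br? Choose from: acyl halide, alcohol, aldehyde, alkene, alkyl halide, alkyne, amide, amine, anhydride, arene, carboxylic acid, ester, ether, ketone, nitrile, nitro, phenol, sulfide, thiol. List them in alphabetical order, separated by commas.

acyl halide, alkene, amide, amine, ether, thiol

pendant –CONH2: carbonyl C bonded to C and N → amide.
pendant –CH=CH2: C=C double bond → alkene.
pendant –CH2SH → thiol.
pendant –CONH2: carbonyl C bonded to C and N → amide.
pendant –CH2OCH3: C–O–C linkage → ether.
pendant –CH2NH2: N on sp³ C, no adjacent C=O → amine.
pendant –OCH3: C–O–C with sp³ C, no adjacent C=O → ether.
–C(=O)Br: carbonyl C bonded to C and to a halogen → acyl halide (not alkyl halide).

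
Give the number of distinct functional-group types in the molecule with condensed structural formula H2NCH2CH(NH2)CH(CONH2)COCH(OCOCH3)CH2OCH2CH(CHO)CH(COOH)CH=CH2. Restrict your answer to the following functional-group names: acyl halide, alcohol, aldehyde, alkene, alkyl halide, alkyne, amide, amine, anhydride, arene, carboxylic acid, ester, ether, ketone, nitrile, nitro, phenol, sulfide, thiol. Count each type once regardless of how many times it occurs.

Reading the structure from left to right:
  H2NCH2: –NH2 on an sp³ carbon with no adjacent C=O → amine.
  CH(NH2): –NH2 on an sp³ carbon with no adjacent C=O → amine.
  CH(CONH2): pendant –CONH2: carbonyl C bonded to C and N → amide.
  CO: –C(=O)– with carbon on both sides → ketone.
  CH(OCOCH3): pendant –OC(=O)CH3: an acyloxy group → ester.
  CH2OCH2: C–O–C with sp³ carbons on both sides and no adjacent C=O → ether.
  CH(CHO): pendant –CHO: carbonyl C bonded to C and H → aldehyde.
  CH(COOH): pendant –COOH: carbonyl C bonded to C and –OH → carboxylic acid.
  CH=CH2: C=C double bond → alkene.
Distinct types present: aldehyde, alkene, amide, amine, carboxylic acid, ester, ether, ketone.

8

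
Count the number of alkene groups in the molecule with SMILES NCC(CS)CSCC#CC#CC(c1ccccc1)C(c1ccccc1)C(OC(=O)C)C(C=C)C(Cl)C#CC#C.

–NH2 on an sp³ carbon with no adjacent C=O → amine.
pendant –CH2SH → thiol.
C–S–C linkage → sulfide (thioether).
C≡C triple bond → alkyne.
C≡C triple bond → alkyne.
pendant –C6H5: benzene ring → arene.
pendant –C6H5: benzene ring → arene.
pendant –OC(=O)CH3: an acyloxy group → ester.
pendant –CH=CH2: C=C double bond → alkene.
halogen on an sp³ carbon → alkyl halide.
C≡C triple bond → alkyne.
C≡C triple bond → alkyne.
Alkene appears at: CH(CH=CH2) → 1.

1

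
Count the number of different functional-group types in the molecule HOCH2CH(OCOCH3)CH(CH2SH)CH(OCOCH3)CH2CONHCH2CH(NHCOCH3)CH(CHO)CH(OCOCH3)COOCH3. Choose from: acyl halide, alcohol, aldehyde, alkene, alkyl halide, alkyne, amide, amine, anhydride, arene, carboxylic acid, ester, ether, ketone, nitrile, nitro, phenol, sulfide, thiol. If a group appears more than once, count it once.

5

HO– on an sp³ carbon → alcohol.
pendant –OC(=O)CH3: an acyloxy group → ester.
pendant –CH2SH → thiol.
pendant –OC(=O)CH3: an acyloxy group → ester.
–C(=O)–N– linkage → amide (the N is not an amine).
pendant –NHC(=O)CH3: N bonded to a carbonyl → amide (not amine).
pendant –CHO: carbonyl C bonded to C and H → aldehyde.
pendant –OC(=O)CH3: an acyloxy group → ester.
–C(=O)OCH3: carbonyl C bonded to C and to –OCH3 → ester (not ketone + ether).
Distinct types present: alcohol, aldehyde, amide, ester, thiol.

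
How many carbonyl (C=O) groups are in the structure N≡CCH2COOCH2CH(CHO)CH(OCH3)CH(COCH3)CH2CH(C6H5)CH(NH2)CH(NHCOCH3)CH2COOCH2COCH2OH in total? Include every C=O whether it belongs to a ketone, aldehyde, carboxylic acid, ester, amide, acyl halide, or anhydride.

CH2COOCH2: ester, 1 C=O (running total 1).
CH(CHO): aldehyde, 1 C=O (running total 2).
CH(COCH3): ketone, 1 C=O (running total 3).
CH(NHCOCH3): amide, 1 C=O (running total 4).
CH2COOCH2: ester, 1 C=O (running total 5).
CO: ketone, 1 C=O (running total 6).

6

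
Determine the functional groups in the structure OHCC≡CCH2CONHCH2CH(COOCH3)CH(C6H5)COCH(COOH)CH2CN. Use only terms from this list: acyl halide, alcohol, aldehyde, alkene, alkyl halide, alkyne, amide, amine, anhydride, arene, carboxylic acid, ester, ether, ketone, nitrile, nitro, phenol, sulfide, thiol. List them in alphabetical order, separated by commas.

Taking each segment in turn:
  OHC: terminal –CHO: carbonyl C bonded to H and C → aldehyde.
  C≡C: C≡C triple bond → alkyne.
  CH2CONHCH2: –C(=O)–N– linkage → amide (the N is not an amine).
  CH(COOCH3): pendant –COOCH3: carbonyl C bonded to C and –OCH3 → ester.
  CH(C6H5): pendant –C6H5: benzene ring → arene.
  CO: –C(=O)– with carbon on both sides → ketone.
  CH(COOH): pendant –COOH: carbonyl C bonded to C and –OH → carboxylic acid.
  CN: –C≡N: carbon triple-bonded to nitrogen → nitrile.

aldehyde, alkyne, amide, arene, carboxylic acid, ester, ketone, nitrile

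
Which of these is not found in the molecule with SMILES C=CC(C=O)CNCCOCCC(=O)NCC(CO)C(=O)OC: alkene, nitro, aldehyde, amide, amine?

amine: present (CH2NHCH2 — C–N–C with sp³ carbons and no adjacent C=O → amine (secondary)).
aldehyde: present (CH(CHO) — pendant –CHO: carbonyl C bonded to C and H → aldehyde).
alkene: present (CH2=CH — C=C double bond → alkene).
amide: present (CH2CONHCH2 — –C(=O)–N– linkage → amide (the N is not an amine)).
nitro: no segment matches this pattern.

nitro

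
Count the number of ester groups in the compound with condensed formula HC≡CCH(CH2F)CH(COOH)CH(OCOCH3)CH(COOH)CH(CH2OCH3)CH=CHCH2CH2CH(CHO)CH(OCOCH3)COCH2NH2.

Reading the structure from left to right:
  HC≡C: C≡C triple bond → alkyne.
  CH(CH2F): pendant –CH2X: halogen on sp³ carbon → alkyl halide.
  CH(COOH): pendant –COOH: carbonyl C bonded to C and –OH → carboxylic acid.
  CH(OCOCH3): pendant –OC(=O)CH3: an acyloxy group → ester.
  CH(COOH): pendant –COOH: carbonyl C bonded to C and –OH → carboxylic acid.
  CH(CH2OCH3): pendant –CH2OCH3: C–O–C linkage → ether.
  CH=CH: C=C double bond → alkene.
  CH(CHO): pendant –CHO: carbonyl C bonded to C and H → aldehyde.
  CH(OCOCH3): pendant –OC(=O)CH3: an acyloxy group → ester.
  CO: –C(=O)– with carbon on both sides → ketone.
  CH2NH2: –NH2 on an sp³ carbon with no adjacent C=O → amine.
Ester appears at: CH(OCOCH3), CH(OCOCH3) → 2.

2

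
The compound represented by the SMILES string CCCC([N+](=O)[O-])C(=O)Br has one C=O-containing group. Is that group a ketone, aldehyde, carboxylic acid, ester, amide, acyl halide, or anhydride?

The carbonyl is in the COBr segment: –C(=O)Br: carbonyl C bonded to C and to a halogen → acyl halide (not alkyl halide).

acyl halide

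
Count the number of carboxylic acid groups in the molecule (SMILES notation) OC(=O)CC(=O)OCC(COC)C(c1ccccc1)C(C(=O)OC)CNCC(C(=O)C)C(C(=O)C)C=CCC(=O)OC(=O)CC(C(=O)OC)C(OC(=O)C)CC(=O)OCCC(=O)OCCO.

1

Working along the chain:
  HOOC: –COOH: carbonyl C bonded to –OH and C → carboxylic acid (the –OH is not a separate alcohol).
  CH2COOCH2: –C(=O)–O–C with C on the carbonyl side → ester.
  CH(CH2OCH3): pendant –CH2OCH3: C–O–C linkage → ether.
  CH(C6H5): pendant –C6H5: benzene ring → arene.
  CH(COOCH3): pendant –COOCH3: carbonyl C bonded to C and –OCH3 → ester.
  CH2NHCH2: C–N–C with sp³ carbons and no adjacent C=O → amine (secondary).
  CH(COCH3): pendant –COCH3: carbonyl C bonded to two carbons → ketone.
  CH(COCH3): pendant –COCH3: carbonyl C bonded to two carbons → ketone.
  CH=CH: C=C double bond → alkene.
  CH2CO-O-COCH2: two acyl groups sharing one oxygen, –C(=O)–O–C(=O)– → anhydride.
  CH(COOCH3): pendant –COOCH3: carbonyl C bonded to C and –OCH3 → ester.
  CH(OCOCH3): pendant –OC(=O)CH3: an acyloxy group → ester.
  CH2COOCH2: –C(=O)–O–C with C on the carbonyl side → ester.
  CH2COOCH2: –C(=O)–O–C with C on the carbonyl side → ester.
  CH2OH: –OH on an sp³ carbon → alcohol.
Carboxylic acid appears at: HOOC → 1.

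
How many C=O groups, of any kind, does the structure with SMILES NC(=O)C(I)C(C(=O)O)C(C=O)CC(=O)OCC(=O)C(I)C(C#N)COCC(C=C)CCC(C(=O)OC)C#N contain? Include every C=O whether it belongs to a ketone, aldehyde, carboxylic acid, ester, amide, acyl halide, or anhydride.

6

H2NCO: amide, 1 C=O (running total 1).
CH(COOH): carboxylic acid, 1 C=O (running total 2).
CH(CHO): aldehyde, 1 C=O (running total 3).
CH2COOCH2: ester, 1 C=O (running total 4).
CO: ketone, 1 C=O (running total 5).
CH(COOCH3): ester, 1 C=O (running total 6).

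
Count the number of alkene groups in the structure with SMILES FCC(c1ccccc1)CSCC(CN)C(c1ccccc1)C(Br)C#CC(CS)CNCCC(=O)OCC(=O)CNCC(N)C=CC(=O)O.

Reading the structure from left to right:
  FCH2: halogen on an sp³ carbon → alkyl halide.
  CH(C6H5): pendant –C6H5: benzene ring → arene.
  CH2SCH2: C–S–C linkage → sulfide (thioether).
  CH(CH2NH2): pendant –CH2NH2: N on sp³ C, no adjacent C=O → amine.
  CH(C6H5): pendant –C6H5: benzene ring → arene.
  CH(Br): halogen on an sp³ carbon → alkyl halide.
  C≡C: C≡C triple bond → alkyne.
  CH(CH2SH): pendant –CH2SH → thiol.
  CH2NHCH2: C–N–C with sp³ carbons and no adjacent C=O → amine (secondary).
  CH2COOCH2: –C(=O)–O–C with C on the carbonyl side → ester.
  CO: –C(=O)– with carbon on both sides → ketone.
  CH2NHCH2: C–N–C with sp³ carbons and no adjacent C=O → amine (secondary).
  CH(NH2): –NH2 on an sp³ carbon with no adjacent C=O → amine.
  CH=CH: C=C double bond → alkene.
  COOH: –COOH: carbonyl C bonded to –OH and C → carboxylic acid (the –OH is not a separate alcohol).
Alkene appears at: CH=CH → 1.

1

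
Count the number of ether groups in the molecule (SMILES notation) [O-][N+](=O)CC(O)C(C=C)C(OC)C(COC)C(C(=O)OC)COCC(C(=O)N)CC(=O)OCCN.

Reading the structure from left to right:
  O2NCH2: –NO2 on carbon → nitro group.
  CH(OH): –OH on an sp³ carbon → alcohol (secondary).
  CH(CH=CH2): pendant –CH=CH2: C=C double bond → alkene.
  CH(OCH3): pendant –OCH3: C–O–C with sp³ C, no adjacent C=O → ether.
  CH(CH2OCH3): pendant –CH2OCH3: C–O–C linkage → ether.
  CH(COOCH3): pendant –COOCH3: carbonyl C bonded to C and –OCH3 → ester.
  CH2OCH2: C–O–C with sp³ carbons on both sides and no adjacent C=O → ether.
  CH(CONH2): pendant –CONH2: carbonyl C bonded to C and N → amide.
  CH2COOCH2: –C(=O)–O–C with C on the carbonyl side → ester.
  CH2NH2: –NH2 on an sp³ carbon with no adjacent C=O → amine.
Ether appears at: CH(OCH3), CH(CH2OCH3), CH2OCH2 → 3.

3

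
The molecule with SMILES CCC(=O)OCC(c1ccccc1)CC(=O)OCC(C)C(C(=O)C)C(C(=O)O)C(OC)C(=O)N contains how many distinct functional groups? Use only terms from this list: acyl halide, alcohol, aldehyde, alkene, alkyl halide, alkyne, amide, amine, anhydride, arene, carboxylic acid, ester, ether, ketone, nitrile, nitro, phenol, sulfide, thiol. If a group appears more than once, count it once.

6

–C(=O)–O–C with C on the carbonyl side → ester.
pendant –C6H5: benzene ring → arene.
–C(=O)–O–C with C on the carbonyl side → ester.
pendant –COCH3: carbonyl C bonded to two carbons → ketone.
pendant –COOH: carbonyl C bonded to C and –OH → carboxylic acid.
pendant –OCH3: C–O–C with sp³ C, no adjacent C=O → ether.
–C(=O)NH2: carbonyl C bonded to C and to N → amide (the N is not a separate amine).
Distinct types present: amide, arene, carboxylic acid, ester, ether, ketone.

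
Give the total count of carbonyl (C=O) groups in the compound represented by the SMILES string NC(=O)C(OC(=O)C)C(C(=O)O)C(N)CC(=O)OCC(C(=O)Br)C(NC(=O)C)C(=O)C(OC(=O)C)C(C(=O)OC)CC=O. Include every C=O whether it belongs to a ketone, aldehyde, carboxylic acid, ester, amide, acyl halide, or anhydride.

H2NCO: amide, 1 C=O (running total 1).
CH(OCOCH3): ester, 1 C=O (running total 2).
CH(COOH): carboxylic acid, 1 C=O (running total 3).
CH2COOCH2: ester, 1 C=O (running total 4).
CH(COBr): acyl halide, 1 C=O (running total 5).
CH(NHCOCH3): amide, 1 C=O (running total 6).
CO: ketone, 1 C=O (running total 7).
CH(OCOCH3): ester, 1 C=O (running total 8).
CH(COOCH3): ester, 1 C=O (running total 9).
CHO: aldehyde, 1 C=O (running total 10).

10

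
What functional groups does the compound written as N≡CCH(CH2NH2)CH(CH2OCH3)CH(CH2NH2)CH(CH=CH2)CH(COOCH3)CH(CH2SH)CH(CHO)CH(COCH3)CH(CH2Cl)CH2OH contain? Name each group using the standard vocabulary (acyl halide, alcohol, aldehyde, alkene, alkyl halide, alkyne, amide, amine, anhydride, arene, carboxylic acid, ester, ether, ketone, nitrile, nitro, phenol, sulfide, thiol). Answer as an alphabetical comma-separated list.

Taking each segment in turn:
  N≡C: N≡C–: carbon triple-bonded to nitrogen → nitrile.
  CH(CH2NH2): pendant –CH2NH2: N on sp³ C, no adjacent C=O → amine.
  CH(CH2OCH3): pendant –CH2OCH3: C–O–C linkage → ether.
  CH(CH2NH2): pendant –CH2NH2: N on sp³ C, no adjacent C=O → amine.
  CH(CH=CH2): pendant –CH=CH2: C=C double bond → alkene.
  CH(COOCH3): pendant –COOCH3: carbonyl C bonded to C and –OCH3 → ester.
  CH(CH2SH): pendant –CH2SH → thiol.
  CH(CHO): pendant –CHO: carbonyl C bonded to C and H → aldehyde.
  CH(COCH3): pendant –COCH3: carbonyl C bonded to two carbons → ketone.
  CH(CH2Cl): pendant –CH2X: halogen on sp³ carbon → alkyl halide.
  CH2OH: –OH on an sp³ carbon → alcohol.

alcohol, aldehyde, alkene, alkyl halide, amine, ester, ether, ketone, nitrile, thiol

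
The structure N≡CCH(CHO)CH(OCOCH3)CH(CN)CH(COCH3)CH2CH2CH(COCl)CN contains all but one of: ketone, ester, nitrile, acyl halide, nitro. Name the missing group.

nitro

ketone: present (CH(COCH3) — pendant –COCH3: carbonyl C bonded to two carbons → ketone).
nitrile: present (N≡C — N≡C–: carbon triple-bonded to nitrogen → nitrile).
ester: present (CH(OCOCH3) — pendant –OC(=O)CH3: an acyloxy group → ester).
acyl halide: present (CH(COCl) — pendant –C(=O)X: carbonyl C bonded to C and halogen → acyl halide).
nitro: no segment matches this pattern.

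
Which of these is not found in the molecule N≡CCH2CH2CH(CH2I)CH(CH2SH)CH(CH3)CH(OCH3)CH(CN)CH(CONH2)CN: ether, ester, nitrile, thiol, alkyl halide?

ether: present (CH(OCH3) — pendant –OCH3: C–O–C with sp³ C, no adjacent C=O → ether).
alkyl halide: present (CH(CH2I) — pendant –CH2X: halogen on sp³ carbon → alkyl halide).
thiol: present (CH(CH2SH) — pendant –CH2SH → thiol).
nitrile: present (N≡C — N≡C–: carbon triple-bonded to nitrogen → nitrile).
ester: no segment matches this pattern.

ester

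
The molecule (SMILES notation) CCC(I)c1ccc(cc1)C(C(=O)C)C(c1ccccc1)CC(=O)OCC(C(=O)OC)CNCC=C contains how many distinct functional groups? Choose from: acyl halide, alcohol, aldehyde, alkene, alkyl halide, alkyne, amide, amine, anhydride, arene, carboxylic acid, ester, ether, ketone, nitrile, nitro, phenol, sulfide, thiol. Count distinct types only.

6

Reading the structure from left to right:
  CH(I): halogen on an sp³ carbon → alkyl halide.
  C6H4: para-disubstituted benzene ring → arene.
  CH(COCH3): pendant –COCH3: carbonyl C bonded to two carbons → ketone.
  CH(C6H5): pendant –C6H5: benzene ring → arene.
  CH2COOCH2: –C(=O)–O–C with C on the carbonyl side → ester.
  CH(COOCH3): pendant –COOCH3: carbonyl C bonded to C and –OCH3 → ester.
  CH2NHCH2: C–N–C with sp³ carbons and no adjacent C=O → amine (secondary).
  CH=CH2: C=C double bond → alkene.
Distinct types present: alkene, alkyl halide, amine, arene, ester, ketone.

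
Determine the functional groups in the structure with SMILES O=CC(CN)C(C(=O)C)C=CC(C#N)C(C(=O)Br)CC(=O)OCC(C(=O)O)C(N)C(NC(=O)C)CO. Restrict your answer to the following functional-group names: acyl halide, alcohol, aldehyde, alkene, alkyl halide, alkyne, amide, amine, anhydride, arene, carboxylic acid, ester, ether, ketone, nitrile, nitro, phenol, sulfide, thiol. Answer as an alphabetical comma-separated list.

acyl halide, alcohol, aldehyde, alkene, amide, amine, carboxylic acid, ester, ketone, nitrile

Reading the structure from left to right:
  OHC: terminal –CHO: carbonyl C bonded to H and C → aldehyde.
  CH(CH2NH2): pendant –CH2NH2: N on sp³ C, no adjacent C=O → amine.
  CH(COCH3): pendant –COCH3: carbonyl C bonded to two carbons → ketone.
  CH=CH: C=C double bond → alkene.
  CH(CN): pendant –C≡N: nitrile.
  CH(COBr): pendant –C(=O)X: carbonyl C bonded to C and halogen → acyl halide.
  CH2COOCH2: –C(=O)–O–C with C on the carbonyl side → ester.
  CH(COOH): pendant –COOH: carbonyl C bonded to C and –OH → carboxylic acid.
  CH(NH2): –NH2 on an sp³ carbon with no adjacent C=O → amine.
  CH(NHCOCH3): pendant –NHC(=O)CH3: N bonded to a carbonyl → amide (not amine).
  CH2OH: –OH on an sp³ carbon → alcohol.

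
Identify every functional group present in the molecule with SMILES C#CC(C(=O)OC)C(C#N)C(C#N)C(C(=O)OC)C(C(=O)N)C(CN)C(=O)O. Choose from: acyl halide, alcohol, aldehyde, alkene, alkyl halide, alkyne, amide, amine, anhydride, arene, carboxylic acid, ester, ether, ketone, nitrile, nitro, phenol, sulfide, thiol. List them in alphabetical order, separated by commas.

Working along the chain:
  HC≡C: C≡C triple bond → alkyne.
  CH(COOCH3): pendant –COOCH3: carbonyl C bonded to C and –OCH3 → ester.
  CH(CN): pendant –C≡N: nitrile.
  CH(CN): pendant –C≡N: nitrile.
  CH(COOCH3): pendant –COOCH3: carbonyl C bonded to C and –OCH3 → ester.
  CH(CONH2): pendant –CONH2: carbonyl C bonded to C and N → amide.
  CH(CH2NH2): pendant –CH2NH2: N on sp³ C, no adjacent C=O → amine.
  COOH: –COOH: carbonyl C bonded to –OH and C → carboxylic acid (the –OH is not a separate alcohol).

alkyne, amide, amine, carboxylic acid, ester, nitrile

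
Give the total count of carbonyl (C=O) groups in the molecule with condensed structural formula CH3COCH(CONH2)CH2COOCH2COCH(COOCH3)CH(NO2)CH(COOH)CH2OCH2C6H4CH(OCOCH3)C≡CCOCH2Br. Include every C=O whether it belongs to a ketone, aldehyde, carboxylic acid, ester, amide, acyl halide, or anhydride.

CO: ketone, 1 C=O (running total 1).
CH(CONH2): amide, 1 C=O (running total 2).
CH2COOCH2: ester, 1 C=O (running total 3).
CO: ketone, 1 C=O (running total 4).
CH(COOCH3): ester, 1 C=O (running total 5).
CH(COOH): carboxylic acid, 1 C=O (running total 6).
CH(OCOCH3): ester, 1 C=O (running total 7).
CO: ketone, 1 C=O (running total 8).

8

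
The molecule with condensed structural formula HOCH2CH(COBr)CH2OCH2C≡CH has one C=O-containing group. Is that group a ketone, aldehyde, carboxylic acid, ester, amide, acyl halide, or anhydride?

The carbonyl is in the CH(COBr) segment: pendant –C(=O)X: carbonyl C bonded to C and halogen → acyl halide.

acyl halide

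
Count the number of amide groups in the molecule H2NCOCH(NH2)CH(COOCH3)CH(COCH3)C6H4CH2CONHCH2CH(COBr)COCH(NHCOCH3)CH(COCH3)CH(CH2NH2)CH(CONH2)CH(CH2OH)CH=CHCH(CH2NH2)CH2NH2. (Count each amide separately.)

Taking each segment in turn:
  H2NCO: –C(=O)NH2: carbonyl C bonded to C and to N → amide (the N is not a separate amine).
  CH(NH2): –NH2 on an sp³ carbon with no adjacent C=O → amine.
  CH(COOCH3): pendant –COOCH3: carbonyl C bonded to C and –OCH3 → ester.
  CH(COCH3): pendant –COCH3: carbonyl C bonded to two carbons → ketone.
  C6H4: para-disubstituted benzene ring → arene.
  CH2CONHCH2: –C(=O)–N– linkage → amide (the N is not an amine).
  CH(COBr): pendant –C(=O)X: carbonyl C bonded to C and halogen → acyl halide.
  CO: –C(=O)– with carbon on both sides → ketone.
  CH(NHCOCH3): pendant –NHC(=O)CH3: N bonded to a carbonyl → amide (not amine).
  CH(COCH3): pendant –COCH3: carbonyl C bonded to two carbons → ketone.
  CH(CH2NH2): pendant –CH2NH2: N on sp³ C, no adjacent C=O → amine.
  CH(CONH2): pendant –CONH2: carbonyl C bonded to C and N → amide.
  CH(CH2OH): pendant –CH2OH on an sp³ backbone C → alcohol.
  CH=CH: C=C double bond → alkene.
  CH(CH2NH2): pendant –CH2NH2: N on sp³ C, no adjacent C=O → amine.
  CH2NH2: –NH2 on an sp³ carbon with no adjacent C=O → amine.
Amide appears at: H2NCO, CH2CONHCH2, CH(NHCOCH3), CH(CONH2) → 4.

4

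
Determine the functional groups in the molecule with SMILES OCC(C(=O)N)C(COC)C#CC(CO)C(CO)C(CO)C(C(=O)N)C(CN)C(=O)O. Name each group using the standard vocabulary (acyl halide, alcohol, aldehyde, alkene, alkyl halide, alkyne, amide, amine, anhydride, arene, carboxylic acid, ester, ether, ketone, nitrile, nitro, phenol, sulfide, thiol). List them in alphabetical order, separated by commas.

alcohol, alkyne, amide, amine, carboxylic acid, ether

HO– on an sp³ carbon → alcohol.
pendant –CONH2: carbonyl C bonded to C and N → amide.
pendant –CH2OCH3: C–O–C linkage → ether.
C≡C triple bond → alkyne.
pendant –CH2OH on an sp³ backbone C → alcohol.
pendant –CH2OH on an sp³ backbone C → alcohol.
pendant –CH2OH on an sp³ backbone C → alcohol.
pendant –CONH2: carbonyl C bonded to C and N → amide.
pendant –CH2NH2: N on sp³ C, no adjacent C=O → amine.
–COOH: carbonyl C bonded to –OH and C → carboxylic acid (the –OH is not a separate alcohol).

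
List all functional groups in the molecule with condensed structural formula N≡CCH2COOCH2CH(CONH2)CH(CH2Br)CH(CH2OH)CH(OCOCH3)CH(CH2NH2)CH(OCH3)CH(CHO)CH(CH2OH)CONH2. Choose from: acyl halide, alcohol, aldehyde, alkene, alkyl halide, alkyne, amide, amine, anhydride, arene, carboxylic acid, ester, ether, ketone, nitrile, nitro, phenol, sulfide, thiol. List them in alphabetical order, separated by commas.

alcohol, aldehyde, alkyl halide, amide, amine, ester, ether, nitrile

N≡C–: carbon triple-bonded to nitrogen → nitrile.
–C(=O)–O–C with C on the carbonyl side → ester.
pendant –CONH2: carbonyl C bonded to C and N → amide.
pendant –CH2X: halogen on sp³ carbon → alkyl halide.
pendant –CH2OH on an sp³ backbone C → alcohol.
pendant –OC(=O)CH3: an acyloxy group → ester.
pendant –CH2NH2: N on sp³ C, no adjacent C=O → amine.
pendant –OCH3: C–O–C with sp³ C, no adjacent C=O → ether.
pendant –CHO: carbonyl C bonded to C and H → aldehyde.
pendant –CH2OH on an sp³ backbone C → alcohol.
–C(=O)NH2: carbonyl C bonded to C and to N → amide (the N is not a separate amine).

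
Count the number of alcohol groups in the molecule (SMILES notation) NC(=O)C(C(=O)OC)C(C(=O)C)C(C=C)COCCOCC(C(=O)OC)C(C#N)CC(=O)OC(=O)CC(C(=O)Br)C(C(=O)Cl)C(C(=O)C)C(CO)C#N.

–C(=O)NH2: carbonyl C bonded to C and to N → amide (the N is not a separate amine).
pendant –COOCH3: carbonyl C bonded to C and –OCH3 → ester.
pendant –COCH3: carbonyl C bonded to two carbons → ketone.
pendant –CH=CH2: C=C double bond → alkene.
C–O–C with sp³ carbons on both sides and no adjacent C=O → ether.
C–O–C with sp³ carbons on both sides and no adjacent C=O → ether.
pendant –COOCH3: carbonyl C bonded to C and –OCH3 → ester.
pendant –C≡N: nitrile.
two acyl groups sharing one oxygen, –C(=O)–O–C(=O)– → anhydride.
pendant –C(=O)X: carbonyl C bonded to C and halogen → acyl halide.
pendant –C(=O)X: carbonyl C bonded to C and halogen → acyl halide.
pendant –COCH3: carbonyl C bonded to two carbons → ketone.
pendant –CH2OH on an sp³ backbone C → alcohol.
–C≡N: carbon triple-bonded to nitrogen → nitrile.
Alcohol appears at: CH(CH2OH) → 1.

1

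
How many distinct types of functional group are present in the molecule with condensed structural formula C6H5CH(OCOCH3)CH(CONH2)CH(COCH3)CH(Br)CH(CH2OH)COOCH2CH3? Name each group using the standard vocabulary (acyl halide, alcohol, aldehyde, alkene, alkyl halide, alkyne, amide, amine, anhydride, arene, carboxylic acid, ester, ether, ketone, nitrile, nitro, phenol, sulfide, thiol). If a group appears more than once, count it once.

C6H5– phenyl ring → arene.
pendant –OC(=O)CH3: an acyloxy group → ester.
pendant –CONH2: carbonyl C bonded to C and N → amide.
pendant –COCH3: carbonyl C bonded to two carbons → ketone.
halogen on an sp³ carbon → alkyl halide.
pendant –CH2OH on an sp³ backbone C → alcohol.
–C(=O)OCH2CH3: carbonyl C bonded to C and to –OEt → ester.
Distinct types present: alcohol, alkyl halide, amide, arene, ester, ketone.

6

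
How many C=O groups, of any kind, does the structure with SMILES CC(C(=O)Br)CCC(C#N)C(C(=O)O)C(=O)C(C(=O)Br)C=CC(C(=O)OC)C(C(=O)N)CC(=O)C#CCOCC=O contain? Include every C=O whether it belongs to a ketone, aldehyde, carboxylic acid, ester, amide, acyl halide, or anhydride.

8

CH(COBr): acyl halide, 1 C=O (running total 1).
CH(COOH): carboxylic acid, 1 C=O (running total 2).
CO: ketone, 1 C=O (running total 3).
CH(COBr): acyl halide, 1 C=O (running total 4).
CH(COOCH3): ester, 1 C=O (running total 5).
CH(CONH2): amide, 1 C=O (running total 6).
CO: ketone, 1 C=O (running total 7).
CHO: aldehyde, 1 C=O (running total 8).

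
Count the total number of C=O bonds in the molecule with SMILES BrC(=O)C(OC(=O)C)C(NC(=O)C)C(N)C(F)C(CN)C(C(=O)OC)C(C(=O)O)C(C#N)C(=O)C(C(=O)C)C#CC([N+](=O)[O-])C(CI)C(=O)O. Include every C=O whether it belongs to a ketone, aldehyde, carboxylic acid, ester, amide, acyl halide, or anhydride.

8

BrCO: acyl halide, 1 C=O (running total 1).
CH(OCOCH3): ester, 1 C=O (running total 2).
CH(NHCOCH3): amide, 1 C=O (running total 3).
CH(COOCH3): ester, 1 C=O (running total 4).
CH(COOH): carboxylic acid, 1 C=O (running total 5).
CO: ketone, 1 C=O (running total 6).
CH(COCH3): ketone, 1 C=O (running total 7).
COOH: carboxylic acid, 1 C=O (running total 8).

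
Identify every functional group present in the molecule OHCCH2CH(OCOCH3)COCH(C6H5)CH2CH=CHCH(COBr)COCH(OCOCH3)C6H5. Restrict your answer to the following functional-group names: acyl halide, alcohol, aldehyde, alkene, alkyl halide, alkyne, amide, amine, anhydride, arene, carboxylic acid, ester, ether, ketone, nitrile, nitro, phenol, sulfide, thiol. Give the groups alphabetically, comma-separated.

acyl halide, aldehyde, alkene, arene, ester, ketone

Working along the chain:
  OHC: terminal –CHO: carbonyl C bonded to H and C → aldehyde.
  CH(OCOCH3): pendant –OC(=O)CH3: an acyloxy group → ester.
  CO: –C(=O)– with carbon on both sides → ketone.
  CH(C6H5): pendant –C6H5: benzene ring → arene.
  CH=CH: C=C double bond → alkene.
  CH(COBr): pendant –C(=O)X: carbonyl C bonded to C and halogen → acyl halide.
  CO: –C(=O)– with carbon on both sides → ketone.
  CH(OCOCH3): pendant –OC(=O)CH3: an acyloxy group → ester.
  C6H5: –C6H5 phenyl ring → arene.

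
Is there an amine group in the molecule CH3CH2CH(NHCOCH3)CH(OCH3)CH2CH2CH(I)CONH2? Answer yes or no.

no

Working along the chain:
  CH(NHCOCH3): pendant –NHC(=O)CH3: N bonded to a carbonyl → amide (not amine).
  CH(OCH3): pendant –OCH3: C–O–C with sp³ C, no adjacent C=O → ether.
  CH(I): halogen on an sp³ carbon → alkyl halide.
  CONH2: –C(=O)NH2: carbonyl C bonded to C and to N → amide (the N is not a separate amine).
In each of CH(NHCOCH3) and CONH2, the nitrogen is bonded directly to a carbonyl carbon, making it part of an amide, not a free amine.
The groups actually present are: alkyl halide, amide, ether.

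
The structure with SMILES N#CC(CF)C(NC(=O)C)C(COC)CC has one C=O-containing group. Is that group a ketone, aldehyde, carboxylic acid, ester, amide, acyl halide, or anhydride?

The carbonyl is in the CH(NHCOCH3) segment: pendant –NHC(=O)CH3: N bonded to a carbonyl → amide (not amine).

amide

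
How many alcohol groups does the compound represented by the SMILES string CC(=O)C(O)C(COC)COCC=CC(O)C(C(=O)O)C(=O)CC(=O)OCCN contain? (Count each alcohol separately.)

2

–C(=O)– with carbon on both sides → ketone.
–OH on an sp³ carbon → alcohol (secondary).
pendant –CH2OCH3: C–O–C linkage → ether.
C–O–C with sp³ carbons on both sides and no adjacent C=O → ether.
C=C double bond → alkene.
–OH on an sp³ carbon → alcohol (secondary).
pendant –COOH: carbonyl C bonded to C and –OH → carboxylic acid.
–C(=O)– with carbon on both sides → ketone.
–C(=O)–O–C with C on the carbonyl side → ester.
–NH2 on an sp³ carbon with no adjacent C=O → amine.
Alcohol appears at: CH(OH), CH(OH) → 2.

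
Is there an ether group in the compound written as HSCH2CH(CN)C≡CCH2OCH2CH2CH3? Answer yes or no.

Reading the structure from left to right:
  HSCH2: –SH on an sp³ carbon → thiol.
  CH(CN): pendant –C≡N: nitrile.
  C≡C: C≡C triple bond → alkyne.
  CH2OCH2: C–O–C with sp³ carbons on both sides and no adjacent C=O → ether.
The CH2OCH2 segment supplies the ether: C–O–C with sp³ carbons on both sides and no adjacent C=O → ether.

yes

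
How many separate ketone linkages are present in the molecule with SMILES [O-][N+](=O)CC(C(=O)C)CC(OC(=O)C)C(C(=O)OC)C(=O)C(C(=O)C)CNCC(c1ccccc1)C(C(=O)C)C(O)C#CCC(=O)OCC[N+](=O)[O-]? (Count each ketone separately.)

Taking each segment in turn:
  O2NCH2: –NO2 on carbon → nitro group.
  CH(COCH3): pendant –COCH3: carbonyl C bonded to two carbons → ketone.
  CH(OCOCH3): pendant –OC(=O)CH3: an acyloxy group → ester.
  CH(COOCH3): pendant –COOCH3: carbonyl C bonded to C and –OCH3 → ester.
  CO: –C(=O)– with carbon on both sides → ketone.
  CH(COCH3): pendant –COCH3: carbonyl C bonded to two carbons → ketone.
  CH2NHCH2: C–N–C with sp³ carbons and no adjacent C=O → amine (secondary).
  CH(C6H5): pendant –C6H5: benzene ring → arene.
  CH(COCH3): pendant –COCH3: carbonyl C bonded to two carbons → ketone.
  CH(OH): –OH on an sp³ carbon → alcohol (secondary).
  C≡C: C≡C triple bond → alkyne.
  CH2COOCH2: –C(=O)–O–C with C on the carbonyl side → ester.
  CH2NO2: –NO2 on carbon → nitro group.
Ketone appears at: CH(COCH3), CO, CH(COCH3), CH(COCH3) → 4.

4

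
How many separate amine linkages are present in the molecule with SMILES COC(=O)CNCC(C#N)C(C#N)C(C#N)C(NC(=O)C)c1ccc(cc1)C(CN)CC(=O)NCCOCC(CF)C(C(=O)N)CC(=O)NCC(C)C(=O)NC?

Reading the structure from left to right:
  CH3OOC: CH3O–C(=O)–: carbonyl C bonded to C and to –OCH3 → ester (not ketone + ether).
  CH2NHCH2: C–N–C with sp³ carbons and no adjacent C=O → amine (secondary).
  CH(CN): pendant –C≡N: nitrile.
  CH(CN): pendant –C≡N: nitrile.
  CH(CN): pendant –C≡N: nitrile.
  CH(NHCOCH3): pendant –NHC(=O)CH3: N bonded to a carbonyl → amide (not amine).
  C6H4: para-disubstituted benzene ring → arene.
  CH(CH2NH2): pendant –CH2NH2: N on sp³ C, no adjacent C=O → amine.
  CH2CONHCH2: –C(=O)–N– linkage → amide (the N is not an amine).
  CH2OCH2: C–O–C with sp³ carbons on both sides and no adjacent C=O → ether.
  CH(CH2F): pendant –CH2X: halogen on sp³ carbon → alkyl halide.
  CH(CONH2): pendant –CONH2: carbonyl C bonded to C and N → amide.
  CH2CONHCH2: –C(=O)–N– linkage → amide (the N is not an amine).
  CONHCH3: –C(=O)NHCH3: carbonyl C bonded to C and to N → amide (the N is not an amine).
Amine appears at: CH2NHCH2, CH(CH2NH2) → 2.

2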